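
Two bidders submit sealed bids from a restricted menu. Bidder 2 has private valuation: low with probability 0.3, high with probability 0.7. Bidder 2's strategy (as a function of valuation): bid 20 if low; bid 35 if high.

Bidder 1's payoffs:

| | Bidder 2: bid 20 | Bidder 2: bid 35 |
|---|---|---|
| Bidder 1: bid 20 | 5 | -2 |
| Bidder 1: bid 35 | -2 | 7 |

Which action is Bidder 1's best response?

bid 35

Compute Bidder 1's expected payoff for each action, taking the expectation over Bidder 2's type.
E[bid 20] = 0.3·(5) + 0.7·(-2) = 0.1
E[bid 35] = 0.3·(-2) + 0.7·(7) = 4.3
Best response: bid 35 (4.3 is the largest).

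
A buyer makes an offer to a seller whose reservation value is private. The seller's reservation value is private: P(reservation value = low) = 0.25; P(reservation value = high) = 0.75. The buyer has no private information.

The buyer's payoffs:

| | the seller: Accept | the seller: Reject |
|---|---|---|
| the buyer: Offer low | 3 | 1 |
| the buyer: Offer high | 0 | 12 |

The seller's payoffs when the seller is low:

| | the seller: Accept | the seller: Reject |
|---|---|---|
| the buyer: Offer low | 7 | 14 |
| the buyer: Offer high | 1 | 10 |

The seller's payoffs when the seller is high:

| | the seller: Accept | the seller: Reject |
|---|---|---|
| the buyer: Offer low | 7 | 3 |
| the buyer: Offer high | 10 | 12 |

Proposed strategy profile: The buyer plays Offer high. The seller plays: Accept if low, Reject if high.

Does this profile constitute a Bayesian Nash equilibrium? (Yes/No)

No

The buyer plays Offer high: E[Offer high] = 0.25·(0) + 0.75·(12) = 9; E[Offer low] = 1.5. Best-responding. ✓
The seller (reservation value low), facing Offer high: Accept gives 1, Reject gives 10. Proposed Accept is not best — profitable deviation exists. ✗
The seller (reservation value high), facing Offer high: Accept gives 10, Reject gives 12. Proposed Reject is best. ✓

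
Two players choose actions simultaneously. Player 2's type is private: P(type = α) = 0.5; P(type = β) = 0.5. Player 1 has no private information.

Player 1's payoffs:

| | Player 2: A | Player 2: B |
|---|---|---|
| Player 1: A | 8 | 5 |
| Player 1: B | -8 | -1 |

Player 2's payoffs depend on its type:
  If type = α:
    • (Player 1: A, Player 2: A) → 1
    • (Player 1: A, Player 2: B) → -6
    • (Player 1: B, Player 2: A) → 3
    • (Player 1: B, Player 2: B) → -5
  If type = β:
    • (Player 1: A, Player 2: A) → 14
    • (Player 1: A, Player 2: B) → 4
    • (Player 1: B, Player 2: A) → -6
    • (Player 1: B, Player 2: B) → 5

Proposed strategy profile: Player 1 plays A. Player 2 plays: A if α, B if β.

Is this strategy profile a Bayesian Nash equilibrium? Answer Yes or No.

No

A profile is a BNE iff every type of every player is best-responding given beliefs about the other side.
Player 1 plays A: E[A] = 0.5·(8) + 0.5·(5) = 6.5; E[B] = -4.5. Best-responding. ✓
Player 2 (type α), facing A: A gives 1, B gives -6. Proposed A is best. ✓
Player 2 (type β), facing A: A gives 14, B gives 4. Proposed B is not best — profitable deviation exists. ✗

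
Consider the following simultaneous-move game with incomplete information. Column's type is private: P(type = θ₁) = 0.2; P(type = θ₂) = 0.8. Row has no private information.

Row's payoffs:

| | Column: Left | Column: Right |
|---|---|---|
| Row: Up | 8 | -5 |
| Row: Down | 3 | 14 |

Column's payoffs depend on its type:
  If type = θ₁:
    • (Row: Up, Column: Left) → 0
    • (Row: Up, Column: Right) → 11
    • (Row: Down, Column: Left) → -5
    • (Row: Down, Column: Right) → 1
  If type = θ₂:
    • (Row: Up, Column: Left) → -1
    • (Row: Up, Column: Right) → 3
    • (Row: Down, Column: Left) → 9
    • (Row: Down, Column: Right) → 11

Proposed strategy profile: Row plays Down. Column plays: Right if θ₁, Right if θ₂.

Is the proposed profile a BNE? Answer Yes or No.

Yes

Row plays Down: E[Down] = 0.2·(14) + 0.8·(14) = 14; E[Up] = -5. Best-responding. ✓
Column (type θ₁), facing Down: Left gives -5, Right gives 1. Proposed Right is best. ✓
Column (type θ₂), facing Down: Left gives 9, Right gives 11. Proposed Right is best. ✓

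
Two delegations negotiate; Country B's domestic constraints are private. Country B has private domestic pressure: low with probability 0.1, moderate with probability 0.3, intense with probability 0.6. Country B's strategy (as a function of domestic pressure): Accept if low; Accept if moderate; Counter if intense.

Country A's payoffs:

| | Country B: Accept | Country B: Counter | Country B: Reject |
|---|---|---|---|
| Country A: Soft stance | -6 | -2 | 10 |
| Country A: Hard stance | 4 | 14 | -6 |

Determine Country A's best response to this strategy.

E[Soft stance] = 0.1·(-6) + 0.3·(-6) + 0.6·(-2) = -3.6
E[Hard stance] = 0.1·(4) + 0.3·(4) + 0.6·(14) = 10
Best response: Hard stance (10 is the largest).

Hard stance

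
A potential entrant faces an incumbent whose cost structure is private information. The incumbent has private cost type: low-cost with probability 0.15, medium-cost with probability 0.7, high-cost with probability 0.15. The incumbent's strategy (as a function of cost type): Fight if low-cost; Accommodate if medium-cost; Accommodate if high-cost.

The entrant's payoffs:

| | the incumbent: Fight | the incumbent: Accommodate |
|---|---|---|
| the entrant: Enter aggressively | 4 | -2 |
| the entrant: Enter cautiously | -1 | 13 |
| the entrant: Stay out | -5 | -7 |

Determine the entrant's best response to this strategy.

Enter cautiously

E[Enter aggressively] = 0.15·(4) + 0.7·(-2) + 0.15·(-2) = -1.1
E[Enter cautiously] = 0.15·(-1) + 0.7·(13) + 0.15·(13) = 10.9
E[Stay out] = 0.15·(-5) + 0.7·(-7) + 0.15·(-7) = -6.7
Best response: Enter cautiously (10.9 is the largest).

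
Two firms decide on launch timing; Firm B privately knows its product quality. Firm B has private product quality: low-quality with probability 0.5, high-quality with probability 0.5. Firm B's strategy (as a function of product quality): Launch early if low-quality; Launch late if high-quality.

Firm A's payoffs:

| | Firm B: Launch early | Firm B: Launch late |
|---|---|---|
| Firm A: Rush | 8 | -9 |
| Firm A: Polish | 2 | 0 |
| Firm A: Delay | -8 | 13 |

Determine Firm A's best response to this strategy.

Delay

Compute Firm A's expected payoff for each action, taking the expectation over Firm B's type.
E[Rush] = 0.5·(8) + 0.5·(-9) = -0.5
E[Polish] = 0.5·(2) + 0.5·(0) = 1
E[Delay] = 0.5·(-8) + 0.5·(13) = 2.5
Best response: Delay (2.5 is the largest).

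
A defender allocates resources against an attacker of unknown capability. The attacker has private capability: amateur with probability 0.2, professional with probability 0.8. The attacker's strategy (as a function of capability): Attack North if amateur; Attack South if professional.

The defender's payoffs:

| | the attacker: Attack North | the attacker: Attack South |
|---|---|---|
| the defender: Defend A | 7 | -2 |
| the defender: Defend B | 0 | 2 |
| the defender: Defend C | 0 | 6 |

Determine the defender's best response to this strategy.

E[Defend A] = 0.2·(7) + 0.8·(-2) = -0.2
E[Defend B] = 0.2·(0) + 0.8·(2) = 1.6
E[Defend C] = 0.2·(0) + 0.8·(6) = 4.8
Best response: Defend C (4.8 is the largest).

Defend C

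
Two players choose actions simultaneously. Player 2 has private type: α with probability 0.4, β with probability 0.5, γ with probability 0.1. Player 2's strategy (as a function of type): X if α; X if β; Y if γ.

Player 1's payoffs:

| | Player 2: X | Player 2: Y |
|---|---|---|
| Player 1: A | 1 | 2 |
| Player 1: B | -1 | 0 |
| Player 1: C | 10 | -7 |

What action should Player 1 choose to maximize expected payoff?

C

Compute Player 1's expected payoff for each action, taking the expectation over Player 2's type.
E[A] = 0.4·(1) + 0.5·(1) + 0.1·(2) = 1.1
E[B] = 0.4·(-1) + 0.5·(-1) + 0.1·(0) = -0.9
E[C] = 0.4·(10) + 0.5·(10) + 0.1·(-7) = 8.3
Best response: C (8.3 is the largest).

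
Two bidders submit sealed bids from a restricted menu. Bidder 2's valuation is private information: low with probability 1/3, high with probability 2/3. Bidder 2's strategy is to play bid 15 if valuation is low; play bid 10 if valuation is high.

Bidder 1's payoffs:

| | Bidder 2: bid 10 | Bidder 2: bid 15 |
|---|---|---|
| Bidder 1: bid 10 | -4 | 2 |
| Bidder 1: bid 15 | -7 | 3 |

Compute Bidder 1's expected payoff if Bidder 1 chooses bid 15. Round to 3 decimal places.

-3.667

E[bid 15] = 1/3·3 + 2/3·(-7) = 1 + (-14/3) = -11/3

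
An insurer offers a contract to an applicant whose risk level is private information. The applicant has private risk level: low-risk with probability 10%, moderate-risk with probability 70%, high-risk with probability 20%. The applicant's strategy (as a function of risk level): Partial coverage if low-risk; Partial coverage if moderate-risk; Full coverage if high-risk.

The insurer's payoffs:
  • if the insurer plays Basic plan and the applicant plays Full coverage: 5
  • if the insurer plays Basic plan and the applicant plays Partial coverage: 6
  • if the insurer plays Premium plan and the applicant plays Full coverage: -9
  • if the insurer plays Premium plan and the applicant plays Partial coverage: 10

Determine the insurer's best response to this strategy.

Premium plan

E[Basic plan] = 0.1·(6) + 0.7·(6) + 0.2·(5) = 5.8
E[Premium plan] = 0.1·(10) + 0.7·(10) + 0.2·(-9) = 6.2
Best response: Premium plan (6.2 is the largest).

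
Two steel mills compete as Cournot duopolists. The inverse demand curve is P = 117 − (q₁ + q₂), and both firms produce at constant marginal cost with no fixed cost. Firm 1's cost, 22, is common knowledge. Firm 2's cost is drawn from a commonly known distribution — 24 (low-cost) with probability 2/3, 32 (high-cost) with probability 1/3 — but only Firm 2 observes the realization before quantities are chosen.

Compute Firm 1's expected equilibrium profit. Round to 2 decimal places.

1103.72

Firm 2 with cost c maximizes (117 − (q₁+q₂) − c)·q₂, giving q₂(c) = (117 − c − q₁)/2.
E[c₂] = 2/3·24 + 1/3·32 = 26.6667
Firm 1's FOC against E[q₂] yields q₁ = (117 − 2·22 + E[c₂])/3 = (117 − 44 + 26.6667)/3 = 33.2222.
E[P] = 117 − (q₁ + E[q₂]) = 55.2222; Firm 1's expected profit = (E[P] − 22)·q₁ = (55.2222 − 22)·33.2222 = 1103.72.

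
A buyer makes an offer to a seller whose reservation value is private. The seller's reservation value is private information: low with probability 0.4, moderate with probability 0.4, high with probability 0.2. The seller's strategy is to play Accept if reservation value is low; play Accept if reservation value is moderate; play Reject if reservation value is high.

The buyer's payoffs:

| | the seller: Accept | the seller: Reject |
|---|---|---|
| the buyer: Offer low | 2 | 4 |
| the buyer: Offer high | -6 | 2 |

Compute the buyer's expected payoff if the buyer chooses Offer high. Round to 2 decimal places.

E[Offer high] = 0.4·(-6) + 0.4·(-6) + 0.2·2 = (-2.4) + (-2.4) + 0.4 = -4.4

-4.40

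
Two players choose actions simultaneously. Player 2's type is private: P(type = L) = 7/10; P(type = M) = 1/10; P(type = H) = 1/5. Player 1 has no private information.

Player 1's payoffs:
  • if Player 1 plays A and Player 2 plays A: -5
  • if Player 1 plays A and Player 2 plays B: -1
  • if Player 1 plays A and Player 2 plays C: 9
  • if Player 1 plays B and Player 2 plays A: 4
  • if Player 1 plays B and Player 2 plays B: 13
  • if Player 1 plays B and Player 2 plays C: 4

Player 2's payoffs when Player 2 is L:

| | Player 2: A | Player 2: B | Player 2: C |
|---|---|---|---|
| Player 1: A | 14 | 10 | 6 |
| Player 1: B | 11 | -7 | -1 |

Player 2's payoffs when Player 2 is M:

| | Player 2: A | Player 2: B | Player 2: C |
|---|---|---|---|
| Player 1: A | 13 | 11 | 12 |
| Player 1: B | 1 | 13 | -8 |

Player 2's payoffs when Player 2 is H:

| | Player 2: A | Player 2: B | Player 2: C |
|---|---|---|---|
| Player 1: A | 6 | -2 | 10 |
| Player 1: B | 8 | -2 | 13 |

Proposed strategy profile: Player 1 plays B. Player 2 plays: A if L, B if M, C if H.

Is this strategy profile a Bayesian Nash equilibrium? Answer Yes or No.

Yes

A profile is a BNE iff every type of every player is best-responding given beliefs about the other side.
Player 1 plays B: E[B] = 7/10·(4) + 1/10·(13) + 1/5·(4) = 49/10; E[A] = -9/5. Best-responding. ✓
Player 2 (type L), facing B: A gives 11, B gives -7, C gives -1. Proposed A is best. ✓
Player 2 (type M), facing B: A gives 1, B gives 13, C gives -8. Proposed B is best. ✓
Player 2 (type H), facing B: A gives 8, B gives -2, C gives 13. Proposed C is best. ✓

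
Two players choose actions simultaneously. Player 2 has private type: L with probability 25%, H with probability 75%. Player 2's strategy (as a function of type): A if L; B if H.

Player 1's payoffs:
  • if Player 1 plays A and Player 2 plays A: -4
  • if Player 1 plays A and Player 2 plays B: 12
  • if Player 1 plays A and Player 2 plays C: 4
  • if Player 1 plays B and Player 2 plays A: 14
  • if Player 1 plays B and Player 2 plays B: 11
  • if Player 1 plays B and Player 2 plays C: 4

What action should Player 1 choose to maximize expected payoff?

B

E[A] = 0.25·(-4) + 0.75·(12) = 8
E[B] = 0.25·(14) + 0.75·(11) = 11.75
Best response: B (11.75 is the largest).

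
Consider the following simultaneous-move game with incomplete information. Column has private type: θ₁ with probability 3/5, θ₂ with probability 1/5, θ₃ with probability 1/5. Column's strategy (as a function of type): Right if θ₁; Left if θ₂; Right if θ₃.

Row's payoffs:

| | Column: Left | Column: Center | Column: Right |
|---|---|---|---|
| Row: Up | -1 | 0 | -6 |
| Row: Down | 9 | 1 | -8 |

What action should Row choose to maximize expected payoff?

E[Up] = 3/5·(-6) + 1/5·(-1) + 1/5·(-6) = -5
E[Down] = 3/5·(-8) + 1/5·(9) + 1/5·(-8) = -23/5
Best response: Down (-23/5 is the largest).

Down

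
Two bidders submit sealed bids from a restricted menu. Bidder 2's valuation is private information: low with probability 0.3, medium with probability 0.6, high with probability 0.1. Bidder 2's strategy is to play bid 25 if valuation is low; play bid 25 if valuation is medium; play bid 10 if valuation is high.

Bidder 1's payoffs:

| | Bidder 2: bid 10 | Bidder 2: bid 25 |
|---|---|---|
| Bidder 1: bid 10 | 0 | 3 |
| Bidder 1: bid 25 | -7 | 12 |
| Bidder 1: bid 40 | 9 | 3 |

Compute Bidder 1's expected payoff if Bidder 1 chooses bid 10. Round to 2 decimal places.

2.70

E[bid 10] = 0.3·3 + 0.6·3 + 0.1·0 = 0.9 + 1.8 + 0 = 2.7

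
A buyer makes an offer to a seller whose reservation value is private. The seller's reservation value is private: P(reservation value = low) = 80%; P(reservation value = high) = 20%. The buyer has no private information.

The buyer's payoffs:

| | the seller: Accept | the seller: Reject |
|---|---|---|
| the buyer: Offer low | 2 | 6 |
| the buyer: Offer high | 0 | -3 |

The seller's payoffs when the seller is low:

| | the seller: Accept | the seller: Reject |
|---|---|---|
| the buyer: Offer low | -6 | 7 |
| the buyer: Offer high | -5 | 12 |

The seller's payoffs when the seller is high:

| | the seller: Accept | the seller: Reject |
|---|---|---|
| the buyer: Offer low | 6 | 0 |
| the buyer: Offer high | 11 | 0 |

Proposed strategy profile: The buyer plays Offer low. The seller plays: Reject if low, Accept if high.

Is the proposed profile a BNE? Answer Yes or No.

The buyer plays Offer low: E[Offer low] = 0.8·(6) + 0.2·(2) = 5.2; E[Offer high] = -2.4. Best-responding. ✓
The seller (reservation value low), facing Offer low: Accept gives -6, Reject gives 7. Proposed Reject is best. ✓
The seller (reservation value high), facing Offer low: Accept gives 6, Reject gives 0. Proposed Accept is best. ✓

Yes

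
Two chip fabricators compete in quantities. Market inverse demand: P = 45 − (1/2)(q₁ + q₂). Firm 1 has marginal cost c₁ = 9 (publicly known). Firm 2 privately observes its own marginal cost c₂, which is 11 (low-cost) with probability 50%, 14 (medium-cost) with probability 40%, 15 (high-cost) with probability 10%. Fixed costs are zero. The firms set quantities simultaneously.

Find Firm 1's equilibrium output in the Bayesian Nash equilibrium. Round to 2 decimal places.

Firm 2 with cost c maximizes (45 − (1/2)(q₁+q₂) − c)·q₂, giving q₂(c) = (45 − c − (1/2)q₁).
E[c₂] = 0.5·11 + 0.4·14 + 0.1·15 = 12.6
Firm 1's FOC against E[q₂] yields q₁ = (45 − 2·9 + E[c₂])/(3/2) = (45 − 18 + 12.6)/(3/2) = 26.4.

26.40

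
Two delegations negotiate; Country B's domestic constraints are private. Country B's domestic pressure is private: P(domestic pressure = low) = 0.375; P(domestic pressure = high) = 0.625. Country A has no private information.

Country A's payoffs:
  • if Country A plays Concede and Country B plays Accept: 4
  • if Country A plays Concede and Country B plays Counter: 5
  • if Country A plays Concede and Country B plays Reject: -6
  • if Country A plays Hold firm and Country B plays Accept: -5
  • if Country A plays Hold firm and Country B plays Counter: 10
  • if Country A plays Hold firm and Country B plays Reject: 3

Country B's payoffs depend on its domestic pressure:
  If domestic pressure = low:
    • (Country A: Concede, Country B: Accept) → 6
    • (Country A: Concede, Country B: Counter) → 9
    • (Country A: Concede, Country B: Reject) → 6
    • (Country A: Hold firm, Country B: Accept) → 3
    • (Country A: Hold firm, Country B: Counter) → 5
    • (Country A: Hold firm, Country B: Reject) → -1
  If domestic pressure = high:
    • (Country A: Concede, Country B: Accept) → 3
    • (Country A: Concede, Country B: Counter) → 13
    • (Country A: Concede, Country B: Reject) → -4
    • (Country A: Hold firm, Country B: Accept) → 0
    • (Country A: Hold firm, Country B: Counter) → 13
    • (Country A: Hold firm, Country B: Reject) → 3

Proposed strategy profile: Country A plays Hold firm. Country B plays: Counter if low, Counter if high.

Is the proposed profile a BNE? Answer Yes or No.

Country A plays Hold firm: E[Hold firm] = 0.375·(10) + 0.625·(10) = 10; E[Concede] = 5. Best-responding. ✓
Country B (domestic pressure low), facing Hold firm: Accept gives 3, Counter gives 5, Reject gives -1. Proposed Counter is best. ✓
Country B (domestic pressure high), facing Hold firm: Accept gives 0, Counter gives 13, Reject gives 3. Proposed Counter is best. ✓

Yes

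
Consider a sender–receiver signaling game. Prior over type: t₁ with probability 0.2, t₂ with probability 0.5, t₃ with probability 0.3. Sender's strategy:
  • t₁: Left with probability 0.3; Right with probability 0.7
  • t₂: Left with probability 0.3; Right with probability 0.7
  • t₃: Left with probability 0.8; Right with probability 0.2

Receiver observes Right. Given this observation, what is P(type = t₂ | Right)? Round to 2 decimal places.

Apply Bayes' rule using the sender's strategy as the likelihood.
P(Right) = 0.2·0.7 + 0.5·0.7 + 0.3·0.2 = 0.55
P(t₂ | Right) = (0.5·0.7) / 0.55 = 0.35 / 0.55 = 0.636364

0.64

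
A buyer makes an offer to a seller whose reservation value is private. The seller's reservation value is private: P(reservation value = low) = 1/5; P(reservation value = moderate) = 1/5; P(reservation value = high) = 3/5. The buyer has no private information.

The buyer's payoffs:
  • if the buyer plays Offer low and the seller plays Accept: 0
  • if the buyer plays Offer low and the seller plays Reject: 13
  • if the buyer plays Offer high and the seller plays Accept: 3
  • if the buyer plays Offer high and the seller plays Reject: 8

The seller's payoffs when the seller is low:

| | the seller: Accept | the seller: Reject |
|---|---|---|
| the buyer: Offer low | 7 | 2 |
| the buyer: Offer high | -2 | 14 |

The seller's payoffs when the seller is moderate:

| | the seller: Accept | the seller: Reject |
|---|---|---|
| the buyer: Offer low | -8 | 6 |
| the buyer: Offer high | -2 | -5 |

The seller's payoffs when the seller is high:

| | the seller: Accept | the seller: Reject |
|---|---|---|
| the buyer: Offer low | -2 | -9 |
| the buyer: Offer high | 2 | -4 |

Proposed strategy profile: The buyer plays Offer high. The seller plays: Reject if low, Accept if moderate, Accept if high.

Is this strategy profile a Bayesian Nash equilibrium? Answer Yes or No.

A profile is a BNE iff every type of every player is best-responding given beliefs about the other side.
The buyer plays Offer high: E[Offer high] = 1/5·(8) + 1/5·(3) + 3/5·(3) = 4; E[Offer low] = 13/5. Best-responding. ✓
The seller (reservation value low), facing Offer high: Accept gives -2, Reject gives 14. Proposed Reject is best. ✓
The seller (reservation value moderate), facing Offer high: Accept gives -2, Reject gives -5. Proposed Accept is best. ✓
The seller (reservation value high), facing Offer high: Accept gives 2, Reject gives -4. Proposed Accept is best. ✓

Yes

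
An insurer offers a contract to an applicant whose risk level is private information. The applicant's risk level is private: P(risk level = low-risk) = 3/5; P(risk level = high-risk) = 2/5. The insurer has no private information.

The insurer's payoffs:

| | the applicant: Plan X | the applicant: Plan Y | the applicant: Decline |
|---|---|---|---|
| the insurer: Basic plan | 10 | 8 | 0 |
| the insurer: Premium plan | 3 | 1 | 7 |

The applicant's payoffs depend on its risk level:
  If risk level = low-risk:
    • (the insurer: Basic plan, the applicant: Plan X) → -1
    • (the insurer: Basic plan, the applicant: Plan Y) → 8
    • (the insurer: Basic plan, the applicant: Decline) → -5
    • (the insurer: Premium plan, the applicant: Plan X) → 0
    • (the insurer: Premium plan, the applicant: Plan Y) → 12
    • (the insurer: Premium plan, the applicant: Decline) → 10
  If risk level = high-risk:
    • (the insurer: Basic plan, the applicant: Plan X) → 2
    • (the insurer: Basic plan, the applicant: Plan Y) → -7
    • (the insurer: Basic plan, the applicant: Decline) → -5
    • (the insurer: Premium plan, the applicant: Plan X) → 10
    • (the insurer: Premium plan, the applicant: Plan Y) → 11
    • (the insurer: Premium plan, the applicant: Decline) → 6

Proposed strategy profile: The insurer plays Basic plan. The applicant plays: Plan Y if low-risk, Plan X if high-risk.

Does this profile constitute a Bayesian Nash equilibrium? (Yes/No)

The insurer plays Basic plan: E[Basic plan] = 3/5·(8) + 2/5·(10) = 44/5; E[Premium plan] = 9/5. Best-responding. ✓
The applicant (risk level low-risk), facing Basic plan: Plan X gives -1, Plan Y gives 8, Decline gives -5. Proposed Plan Y is best. ✓
The applicant (risk level high-risk), facing Basic plan: Plan X gives 2, Plan Y gives -7, Decline gives -5. Proposed Plan X is best. ✓

Yes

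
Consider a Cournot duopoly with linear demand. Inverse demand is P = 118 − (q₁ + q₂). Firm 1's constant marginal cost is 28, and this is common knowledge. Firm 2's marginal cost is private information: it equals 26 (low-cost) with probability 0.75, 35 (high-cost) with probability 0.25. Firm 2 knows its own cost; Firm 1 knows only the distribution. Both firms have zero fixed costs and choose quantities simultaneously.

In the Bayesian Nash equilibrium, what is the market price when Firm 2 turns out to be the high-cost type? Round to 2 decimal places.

Firm 2 with cost c maximizes (118 − (q₁+q₂) − c)·q₂, giving q₂(c) = (118 − c − q₁)/2.
E[c₂] = 0.75·26 + 0.25·35 = 28.25
Firm 1's FOC against E[q₂] yields q₁ = (118 − 2·28 + E[c₂])/3 = (118 − 56 + 28.25)/3 = 30.0833.
q₂(high-cost) = 26.4583, so P = 118 − (30.0833 + 26.4583) = 61.4583.

61.46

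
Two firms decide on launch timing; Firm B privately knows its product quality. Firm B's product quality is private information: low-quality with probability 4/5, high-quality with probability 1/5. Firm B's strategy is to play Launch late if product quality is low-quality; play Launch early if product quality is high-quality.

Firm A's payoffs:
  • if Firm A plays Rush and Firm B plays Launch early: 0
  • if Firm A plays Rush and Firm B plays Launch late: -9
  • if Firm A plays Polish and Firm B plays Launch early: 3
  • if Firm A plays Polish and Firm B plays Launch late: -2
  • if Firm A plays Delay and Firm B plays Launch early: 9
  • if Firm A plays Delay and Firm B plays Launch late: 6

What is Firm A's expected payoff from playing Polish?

E[Polish] = 4/5·(-2) + 1/5·3 = (-8/5) + 3/5 = -1

-1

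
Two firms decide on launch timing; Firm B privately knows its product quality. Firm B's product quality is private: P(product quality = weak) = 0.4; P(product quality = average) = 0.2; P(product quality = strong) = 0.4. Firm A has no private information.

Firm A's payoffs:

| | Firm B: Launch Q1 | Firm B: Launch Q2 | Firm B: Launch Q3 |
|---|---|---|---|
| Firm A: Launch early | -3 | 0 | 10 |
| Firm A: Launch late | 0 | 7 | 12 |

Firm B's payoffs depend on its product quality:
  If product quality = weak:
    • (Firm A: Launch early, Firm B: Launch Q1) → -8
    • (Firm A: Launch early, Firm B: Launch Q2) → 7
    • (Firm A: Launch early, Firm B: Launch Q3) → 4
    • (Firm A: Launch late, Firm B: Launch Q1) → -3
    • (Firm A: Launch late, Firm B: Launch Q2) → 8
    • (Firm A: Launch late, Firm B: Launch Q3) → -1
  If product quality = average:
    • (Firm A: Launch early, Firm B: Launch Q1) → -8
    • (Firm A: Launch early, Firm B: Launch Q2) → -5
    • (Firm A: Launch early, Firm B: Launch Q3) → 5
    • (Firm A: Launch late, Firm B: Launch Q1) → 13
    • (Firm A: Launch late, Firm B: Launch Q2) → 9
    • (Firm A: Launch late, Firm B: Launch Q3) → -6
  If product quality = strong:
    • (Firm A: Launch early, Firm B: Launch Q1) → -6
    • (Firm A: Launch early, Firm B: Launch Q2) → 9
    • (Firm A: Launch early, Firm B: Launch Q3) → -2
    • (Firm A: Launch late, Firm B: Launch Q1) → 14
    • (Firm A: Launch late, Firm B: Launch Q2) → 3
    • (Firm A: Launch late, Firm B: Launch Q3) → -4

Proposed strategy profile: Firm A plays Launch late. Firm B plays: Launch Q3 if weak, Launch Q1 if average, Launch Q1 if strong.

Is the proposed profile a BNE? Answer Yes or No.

Firm A plays Launch late: E[Launch late] = 0.4·(12) + 0.2·(0) + 0.4·(0) = 4.8; E[Launch early] = 2.2. Best-responding. ✓
Firm B (product quality weak), facing Launch late: Launch Q1 gives -3, Launch Q2 gives 8, Launch Q3 gives -1. Proposed Launch Q3 is not best — profitable deviation exists. ✗
Firm B (product quality average), facing Launch late: Launch Q1 gives 13, Launch Q2 gives 9, Launch Q3 gives -6. Proposed Launch Q1 is best. ✓
Firm B (product quality strong), facing Launch late: Launch Q1 gives 14, Launch Q2 gives 3, Launch Q3 gives -4. Proposed Launch Q1 is best. ✓

No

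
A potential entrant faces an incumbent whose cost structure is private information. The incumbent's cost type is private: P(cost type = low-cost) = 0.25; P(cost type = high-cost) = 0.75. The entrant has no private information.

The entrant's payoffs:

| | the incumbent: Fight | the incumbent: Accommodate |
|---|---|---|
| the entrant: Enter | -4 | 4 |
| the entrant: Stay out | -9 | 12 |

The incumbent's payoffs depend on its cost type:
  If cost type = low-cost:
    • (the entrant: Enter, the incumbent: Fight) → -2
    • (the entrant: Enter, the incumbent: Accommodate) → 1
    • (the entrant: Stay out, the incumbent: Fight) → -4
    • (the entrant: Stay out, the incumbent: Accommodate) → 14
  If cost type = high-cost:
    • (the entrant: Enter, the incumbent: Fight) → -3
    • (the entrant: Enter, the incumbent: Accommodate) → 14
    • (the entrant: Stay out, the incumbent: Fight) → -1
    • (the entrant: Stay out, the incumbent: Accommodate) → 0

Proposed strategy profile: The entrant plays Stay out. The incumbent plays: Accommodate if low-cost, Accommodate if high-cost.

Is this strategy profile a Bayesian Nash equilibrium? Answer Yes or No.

A profile is a BNE iff every type of every player is best-responding given beliefs about the other side.
The entrant plays Stay out: E[Stay out] = 0.25·(12) + 0.75·(12) = 12; E[Enter] = 4. Best-responding. ✓
The incumbent (cost type low-cost), facing Stay out: Fight gives -4, Accommodate gives 14. Proposed Accommodate is best. ✓
The incumbent (cost type high-cost), facing Stay out: Fight gives -1, Accommodate gives 0. Proposed Accommodate is best. ✓

Yes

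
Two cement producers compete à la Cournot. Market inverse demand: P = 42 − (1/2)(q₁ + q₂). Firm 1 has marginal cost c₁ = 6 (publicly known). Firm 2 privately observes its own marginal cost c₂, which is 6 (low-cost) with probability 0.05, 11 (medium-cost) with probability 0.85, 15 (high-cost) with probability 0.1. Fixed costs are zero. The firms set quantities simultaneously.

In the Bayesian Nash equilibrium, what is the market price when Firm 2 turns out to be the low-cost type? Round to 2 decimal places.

Type-c best response for Firm 2: q₂(c) = (42 − c) − q₁/2.
Firm 1 maximizes expected profit; its first-order condition is 42 − q₁ − (1/2)E[q₂] − 6 = 0.
Substituting E[q₂] and solving: E[c₂] = 11.15, so q₁ = (42 − 2·6 + 11.15)/(3/2) = 27.4333.
q₂(low-cost) = 22.2833, so P = 42 − (1/2)·(27.4333 + 22.2833) = 17.1417.

17.14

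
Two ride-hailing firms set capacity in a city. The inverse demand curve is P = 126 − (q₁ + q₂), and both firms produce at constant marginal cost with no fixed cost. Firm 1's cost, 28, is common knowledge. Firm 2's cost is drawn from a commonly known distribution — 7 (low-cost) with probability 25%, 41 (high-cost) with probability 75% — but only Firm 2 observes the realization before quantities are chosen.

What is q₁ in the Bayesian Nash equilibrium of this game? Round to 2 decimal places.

34.17

Type-c best response for Firm 2: q₂(c) = (126 − c)/2 − q₁/2.
Firm 1 maximizes expected profit; its first-order condition is 126 − 2q₁ − E[q₂] − 28 = 0.
Substituting E[q₂] and solving: E[c₂] = 32.5, so q₁ = (126 − 2·28 + 32.5)/3 = 34.1667.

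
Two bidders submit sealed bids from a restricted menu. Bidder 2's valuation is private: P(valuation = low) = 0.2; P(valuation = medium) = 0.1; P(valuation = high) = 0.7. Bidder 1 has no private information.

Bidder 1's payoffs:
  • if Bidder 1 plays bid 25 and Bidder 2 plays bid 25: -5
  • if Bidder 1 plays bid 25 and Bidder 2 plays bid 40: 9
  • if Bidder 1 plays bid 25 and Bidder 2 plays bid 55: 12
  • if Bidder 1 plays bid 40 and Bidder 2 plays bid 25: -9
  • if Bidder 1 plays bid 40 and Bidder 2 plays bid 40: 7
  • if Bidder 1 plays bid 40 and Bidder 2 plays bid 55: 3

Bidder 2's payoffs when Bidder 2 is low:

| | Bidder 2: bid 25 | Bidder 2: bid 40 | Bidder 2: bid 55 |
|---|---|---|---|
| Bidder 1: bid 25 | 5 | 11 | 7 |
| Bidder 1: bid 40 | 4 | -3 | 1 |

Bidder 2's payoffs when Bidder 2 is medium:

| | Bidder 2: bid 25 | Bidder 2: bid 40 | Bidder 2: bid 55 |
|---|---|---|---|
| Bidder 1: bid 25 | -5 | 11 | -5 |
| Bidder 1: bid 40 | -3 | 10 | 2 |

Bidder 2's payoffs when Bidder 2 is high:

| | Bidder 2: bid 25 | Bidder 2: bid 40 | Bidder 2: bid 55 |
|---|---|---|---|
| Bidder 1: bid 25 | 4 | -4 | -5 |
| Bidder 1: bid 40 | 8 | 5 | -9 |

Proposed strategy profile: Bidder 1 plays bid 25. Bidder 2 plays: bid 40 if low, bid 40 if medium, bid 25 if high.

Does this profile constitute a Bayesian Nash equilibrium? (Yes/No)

A profile is a BNE iff every type of every player is best-responding given beliefs about the other side.
Bidder 1 plays bid 25: E[bid 25] = 0.2·(9) + 0.1·(9) + 0.7·(-5) = -0.8; E[bid 40] = -4.2. Best-responding. ✓
Bidder 2 (valuation low), facing bid 25: bid 25 gives 5, bid 40 gives 11, bid 55 gives 7. Proposed bid 40 is best. ✓
Bidder 2 (valuation medium), facing bid 25: bid 25 gives -5, bid 40 gives 11, bid 55 gives -5. Proposed bid 40 is best. ✓
Bidder 2 (valuation high), facing bid 25: bid 25 gives 4, bid 40 gives -4, bid 55 gives -5. Proposed bid 25 is best. ✓

Yes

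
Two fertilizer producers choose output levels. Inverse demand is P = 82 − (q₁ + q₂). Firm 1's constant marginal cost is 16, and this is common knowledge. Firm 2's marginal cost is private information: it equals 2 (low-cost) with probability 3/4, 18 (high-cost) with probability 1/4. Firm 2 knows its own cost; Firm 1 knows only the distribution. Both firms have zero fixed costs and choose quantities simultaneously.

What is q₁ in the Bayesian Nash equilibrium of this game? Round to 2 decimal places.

Each type of Firm 2 best-responds to q₁; Firm 1 best-responds to the expected q₂ over Firm 2's types.
Firm 2 with cost c maximizes (82 − (q₁+q₂) − c)·q₂, giving q₂(c) = (82 − c − q₁)/2.
E[c₂] = 3/4·2 + 1/4·18 = 6
Firm 1's FOC against E[q₂] yields q₁ = (82 − 2·16 + E[c₂])/3 = (82 − 32 + 6)/3 = 18.6667.

18.67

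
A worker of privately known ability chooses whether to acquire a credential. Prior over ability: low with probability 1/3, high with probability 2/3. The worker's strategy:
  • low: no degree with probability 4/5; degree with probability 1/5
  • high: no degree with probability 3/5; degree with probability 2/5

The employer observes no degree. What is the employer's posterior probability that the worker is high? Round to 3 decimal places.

P(no degree) = (1/3)·(4/5) + (2/3)·(3/5) = 2/3
P(high | no degree) = ((2/3)·(3/5)) / (2/3) = (2/5) / (2/3) = 3/5

0.600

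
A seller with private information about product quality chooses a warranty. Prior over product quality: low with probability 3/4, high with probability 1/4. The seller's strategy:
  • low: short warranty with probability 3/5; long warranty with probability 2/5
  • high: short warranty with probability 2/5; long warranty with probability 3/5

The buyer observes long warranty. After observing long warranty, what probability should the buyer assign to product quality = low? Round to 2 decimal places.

0.67

P(long warranty) = (3/4)·(2/5) + (1/4)·(3/5) = 9/20
P(low | long warranty) = ((3/4)·(2/5)) / (9/20) = (3/10) / (9/20) = 2/3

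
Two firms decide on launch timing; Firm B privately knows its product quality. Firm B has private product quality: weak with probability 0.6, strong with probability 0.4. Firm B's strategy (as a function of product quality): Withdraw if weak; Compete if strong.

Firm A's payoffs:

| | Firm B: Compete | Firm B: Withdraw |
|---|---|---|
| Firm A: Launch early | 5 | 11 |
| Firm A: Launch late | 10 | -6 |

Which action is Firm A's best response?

E[Launch early] = 0.6·(11) + 0.4·(5) = 8.6
E[Launch late] = 0.6·(-6) + 0.4·(10) = 0.4
Best response: Launch early (8.6 is the largest).

Launch early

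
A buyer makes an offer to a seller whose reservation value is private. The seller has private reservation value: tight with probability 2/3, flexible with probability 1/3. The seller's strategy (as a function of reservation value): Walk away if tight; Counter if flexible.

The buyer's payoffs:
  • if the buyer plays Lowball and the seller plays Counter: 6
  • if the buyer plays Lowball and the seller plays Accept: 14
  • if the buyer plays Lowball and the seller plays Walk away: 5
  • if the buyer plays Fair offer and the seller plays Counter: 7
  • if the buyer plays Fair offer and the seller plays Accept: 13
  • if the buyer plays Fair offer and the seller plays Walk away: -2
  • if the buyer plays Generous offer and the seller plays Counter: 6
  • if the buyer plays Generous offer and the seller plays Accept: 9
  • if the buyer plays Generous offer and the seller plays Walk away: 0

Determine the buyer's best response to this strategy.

Compute the buyer's expected payoff for each action, taking the expectation over the seller's type.
E[Lowball] = 2/3·(5) + 1/3·(6) = 16/3
E[Fair offer] = 2/3·(-2) + 1/3·(7) = 1
E[Generous offer] = 2/3·(0) + 1/3·(6) = 2
Best response: Lowball (16/3 is the largest).

Lowball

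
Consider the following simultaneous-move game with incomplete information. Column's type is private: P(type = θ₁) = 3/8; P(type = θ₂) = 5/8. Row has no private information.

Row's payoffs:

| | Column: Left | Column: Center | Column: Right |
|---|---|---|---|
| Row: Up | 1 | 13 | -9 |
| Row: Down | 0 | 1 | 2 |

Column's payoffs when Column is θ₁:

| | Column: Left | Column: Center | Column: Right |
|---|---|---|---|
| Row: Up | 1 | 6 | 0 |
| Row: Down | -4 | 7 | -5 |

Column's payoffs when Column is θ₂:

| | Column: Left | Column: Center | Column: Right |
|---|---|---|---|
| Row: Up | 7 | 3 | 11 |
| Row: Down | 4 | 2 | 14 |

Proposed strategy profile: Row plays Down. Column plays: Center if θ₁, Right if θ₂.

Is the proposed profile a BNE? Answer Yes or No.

Row plays Down: E[Down] = 3/8·(1) + 5/8·(2) = 13/8; E[Up] = -3/4. Best-responding. ✓
Column (type θ₁), facing Down: Left gives -4, Center gives 7, Right gives -5. Proposed Center is best. ✓
Column (type θ₂), facing Down: Left gives 4, Center gives 2, Right gives 14. Proposed Right is best. ✓

Yes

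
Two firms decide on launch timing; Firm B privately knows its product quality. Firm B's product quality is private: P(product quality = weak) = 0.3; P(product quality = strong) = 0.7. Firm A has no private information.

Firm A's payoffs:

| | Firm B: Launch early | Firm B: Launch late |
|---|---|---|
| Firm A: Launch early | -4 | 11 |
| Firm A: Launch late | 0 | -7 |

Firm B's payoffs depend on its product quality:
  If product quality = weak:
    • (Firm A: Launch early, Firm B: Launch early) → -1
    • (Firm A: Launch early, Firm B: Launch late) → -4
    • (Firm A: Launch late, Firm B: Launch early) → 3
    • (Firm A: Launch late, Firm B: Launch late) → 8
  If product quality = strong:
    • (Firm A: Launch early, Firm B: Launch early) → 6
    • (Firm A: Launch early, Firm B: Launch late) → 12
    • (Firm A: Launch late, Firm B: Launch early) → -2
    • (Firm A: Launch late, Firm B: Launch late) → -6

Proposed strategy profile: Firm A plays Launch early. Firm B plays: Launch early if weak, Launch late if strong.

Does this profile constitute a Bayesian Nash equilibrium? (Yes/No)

Yes

Firm A plays Launch early: E[Launch early] = 0.3·(-4) + 0.7·(11) = 6.5; E[Launch late] = -4.9. Best-responding. ✓
Firm B (product quality weak), facing Launch early: Launch early gives -1, Launch late gives -4. Proposed Launch early is best. ✓
Firm B (product quality strong), facing Launch early: Launch early gives 6, Launch late gives 12. Proposed Launch late is best. ✓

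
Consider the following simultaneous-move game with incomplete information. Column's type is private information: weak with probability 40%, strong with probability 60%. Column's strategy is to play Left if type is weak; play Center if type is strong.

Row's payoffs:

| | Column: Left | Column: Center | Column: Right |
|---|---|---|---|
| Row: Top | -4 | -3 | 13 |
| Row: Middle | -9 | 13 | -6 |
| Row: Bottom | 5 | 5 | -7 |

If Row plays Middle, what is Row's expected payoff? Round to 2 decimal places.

Take the expectation over Column's type, weighting each type's action by its prior probability.
E[Middle] = 0.4·(-9) + 0.6·13 = (-3.6) + 7.8 = 4.2

4.20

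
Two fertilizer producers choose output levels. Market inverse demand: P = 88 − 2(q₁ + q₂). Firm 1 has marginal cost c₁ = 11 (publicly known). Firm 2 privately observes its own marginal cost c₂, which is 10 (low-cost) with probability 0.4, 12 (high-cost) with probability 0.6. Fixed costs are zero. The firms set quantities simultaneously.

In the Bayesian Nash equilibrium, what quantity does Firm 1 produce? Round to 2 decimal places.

12.87

Type-c best response for Firm 2: q₂(c) = (88 − c)/4 − q₁/2.
Firm 1 maximizes expected profit; its first-order condition is 88 − 4q₁ − 2E[q₂] − 11 = 0.
Substituting E[q₂] and solving: E[c₂] = 11.2, so q₁ = (88 − 2·11 + 11.2)/6 = 12.8667.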